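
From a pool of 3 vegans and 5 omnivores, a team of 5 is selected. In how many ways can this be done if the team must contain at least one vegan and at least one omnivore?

Unrestricted: C(8,5) = 56 ways to pick any 5 of the 8.
Subtract selections that omit an entire group: no vegans → C(5,5) = 1; no omnivores → C(3,5) = 0.
Both groups omitted at once is impossible, so 56 − 1 = 55.

55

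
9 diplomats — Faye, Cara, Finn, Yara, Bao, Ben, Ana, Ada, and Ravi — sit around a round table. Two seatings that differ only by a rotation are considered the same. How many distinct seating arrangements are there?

Fix one person's seat to break rotational symmetry; the remaining 8 people can be arranged in (8)! = 40320 ways.

40320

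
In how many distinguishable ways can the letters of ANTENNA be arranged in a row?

Letter multiplicities in ANTENNA: A×2, E×1, N×3, T×1.
So there are 7! / (3!·2!) = 420 distinguishable arrangements.

420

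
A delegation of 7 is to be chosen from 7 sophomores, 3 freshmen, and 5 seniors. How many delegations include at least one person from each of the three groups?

5516

Total 7-person selections from all 15: C(15,7) = 6435.
Subtract selections that omit an entire group: no sophomores → C(8,7) = 8; no freshmen → C(12,7) = 792; no seniors → C(10,7) = 120.
Add back selections omitting two groups (i.e. drawn from a single group): C(7,7) + C(3,7) + C(5,7) = 1.
By inclusion–exclusion: 6435 − 920 + 1 = 5516.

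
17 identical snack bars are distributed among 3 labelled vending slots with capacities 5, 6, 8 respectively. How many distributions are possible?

6

By stars and bars, unrestricted non-negative solutions to x_1+…+x_3 = 17 number C(17+2,2) = 171.
Subtract solutions that violate a single cap (substitute x_i' = x_i − (cap_i+1)): x_1 ≥ 6 gives C(13,2) = 78; x_2 ≥ 7 gives C(12,2) = 66; x_3 ≥ 9 gives C(10,2) = 45. Together 189.
Add back pairs where two caps are both exceeded: 15 + 6 + 3 = 24.
By inclusion–exclusion the count is 171 − 189 + 24 = 6.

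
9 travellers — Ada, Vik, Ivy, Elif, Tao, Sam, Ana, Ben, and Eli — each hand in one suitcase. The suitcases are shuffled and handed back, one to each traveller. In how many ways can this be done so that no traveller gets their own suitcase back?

133496

Count assignments avoiding every fixed point. For any j of the 9 travellers fixed to their own suitcase, the other 9−j can be arranged in (9−j)! ways.
By inclusion–exclusion this is Σ_{j=0}^{9} (−1)^j C(9,j)·(9−j)!.
Computing: 362880 − 362880 + 181440 − 60480 + 15120 − 3024 + 504 − 72 + 9 − 1 = 133496.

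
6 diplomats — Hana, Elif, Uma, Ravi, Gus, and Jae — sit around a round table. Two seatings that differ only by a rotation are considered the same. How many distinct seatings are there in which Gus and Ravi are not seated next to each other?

Without the restriction there are (5)! = 120 seatings.
Those with Gus next to Ravi: fuse the pair into one unit and seat 5 units around a circle — 2·(4)! = 48.
Subtracting, 120 − 48 = 72.

72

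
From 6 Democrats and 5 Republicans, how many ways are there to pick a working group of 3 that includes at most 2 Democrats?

145

Split by how many Democrats are chosen (0 through 2).
Sum: C(6,0)·C(5,3) + C(6,1)·C(5,2) + C(6,2)·C(5,1) = 10 + 60 + 75 = 145.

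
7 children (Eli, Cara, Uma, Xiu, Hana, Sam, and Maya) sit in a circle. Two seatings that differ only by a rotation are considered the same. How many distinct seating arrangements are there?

720

Seat Eli anywhere (absorbing the rotational symmetry), then permute the other 6: (6)! = 720.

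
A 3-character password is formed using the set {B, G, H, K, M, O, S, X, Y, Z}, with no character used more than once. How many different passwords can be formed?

720

With no repetition, fill the 3 characters in order: 10 choices, then 9, down to 8.
That product is 10 × 9 × 8 = 720.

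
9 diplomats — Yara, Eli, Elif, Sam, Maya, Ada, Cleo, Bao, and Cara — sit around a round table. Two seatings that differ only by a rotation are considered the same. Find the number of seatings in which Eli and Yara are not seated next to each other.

30240

Without the restriction there are (8)! = 40320 seatings.
Seatings with Eli beside Yara: treat them as a block with 2 internal orders, giving 2 × (7)! = 10080.
Subtracting, 40320 − 10080 = 30240.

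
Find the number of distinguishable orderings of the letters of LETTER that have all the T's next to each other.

60

Treat the 2 copies of T as a single block. The multiset to arrange is then {TT, E, E, L, R}, 5 items in all.
That gives (5)!/(2!) = 60 arrangements.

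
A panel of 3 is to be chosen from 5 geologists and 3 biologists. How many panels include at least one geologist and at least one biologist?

45

Unrestricted: C(8,3) = 56 ways to pick any 3 of the 8.
Subtract selections that omit an entire group: no geologists → C(3,3) = 1; no biologists → C(5,3) = 10.
Both groups omitted at once is impossible, so 56 − 11 = 45.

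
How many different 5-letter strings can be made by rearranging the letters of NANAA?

Letter multiplicities in NANAA: A×3, N×2.
Dividing 5! = 120 by 3!·2! = 12 for the repeated letters gives 10.

10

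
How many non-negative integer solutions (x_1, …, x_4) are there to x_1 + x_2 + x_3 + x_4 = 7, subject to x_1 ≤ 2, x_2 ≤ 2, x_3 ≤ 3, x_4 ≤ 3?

18

Ignoring the caps, the number of non-negative solutions to x_1+…+x_4 = 7 is C(10,3) = 120.
Subtract solutions that violate a single cap (substitute x_i' = x_i − (cap_i+1)): x_1 ≥ 3 gives C(7,3) = 35; x_2 ≥ 3 gives C(7,3) = 35; x_3 ≥ 4 gives C(6,3) = 20; x_4 ≥ 4 gives C(6,3) = 20. Together 110.
Add back pairs where two caps are both exceeded: 4 + 1 + 1 + 1 + 1 + 0 = 8.
By inclusion–exclusion the count is 120 − 110 + 8 = 18.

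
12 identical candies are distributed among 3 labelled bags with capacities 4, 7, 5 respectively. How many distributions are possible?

Ignoring the caps, the number of non-negative solutions to x_1+…+x_3 = 12 is C(14,2) = 91.
Subtract solutions that violate a single cap (substitute x_i' = x_i − (cap_i+1)): x_1 ≥ 5 gives C(9,2) = 36; x_2 ≥ 8 gives C(6,2) = 15; x_3 ≥ 6 gives C(8,2) = 28. Together 79.
Add back pairs where two caps are both exceeded: 0 + 3 + 0 = 3.
By inclusion–exclusion the count is 91 − 79 + 3 = 15.

15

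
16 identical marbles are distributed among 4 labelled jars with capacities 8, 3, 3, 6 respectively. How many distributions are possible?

By stars and bars, unrestricted non-negative solutions to x_1+…+x_4 = 16 number C(16+3,3) = 969.
Subtract solutions that violate a single cap (substitute x_i' = x_i − (cap_i+1)): x_1 ≥ 9 gives C(10,3) = 120; x_2 ≥ 4 gives C(15,3) = 455; x_3 ≥ 4 gives C(15,3) = 455; x_4 ≥ 7 gives C(12,3) = 220. Together 1250.
Add back pairs where two caps are both exceeded: 20 + 20 + 1 + 165 + 56 + 56 = 318.
Subtract triples: 0 + 0 + 0 + 4 = 4.
By inclusion–exclusion the count is 969 − 1250 + 318 − 4 = 33.

33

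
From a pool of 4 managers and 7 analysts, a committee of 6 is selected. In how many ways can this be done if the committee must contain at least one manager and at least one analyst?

455

Total 6-person selections from all 11: C(11,6) = 462.
Subtract selections that omit an entire group: no managers → C(7,6) = 7; no analysts → C(4,6) = 0.
Both groups omitted at once is impossible, so 462 − 7 = 455.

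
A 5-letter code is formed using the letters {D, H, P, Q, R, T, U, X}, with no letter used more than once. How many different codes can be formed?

Choose and order 5 of the 8 symbols: the first letter has 8 options, the next 7, and so on down to 4.
That product is 8 × 7 × 6 × 5 × 4 = 6720.

6720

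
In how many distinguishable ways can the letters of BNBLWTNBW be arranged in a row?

The 9 letters of BNBLWTNBW have repeats: B appearing 3 times, N appearing twice, and W appearing twice.
Dividing 9! = 362880 by 3!·2!·2! = 24 for the repeated letters gives 15120.

15120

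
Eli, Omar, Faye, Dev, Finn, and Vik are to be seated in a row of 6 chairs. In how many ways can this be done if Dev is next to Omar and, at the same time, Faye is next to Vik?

Treat {Dev,Omar} as one block (2 orders) and {Faye,Vik} as another (2 orders).
That leaves 4 units to arrange: 2 × 2 × 4! = 4 × 24 = 96.

96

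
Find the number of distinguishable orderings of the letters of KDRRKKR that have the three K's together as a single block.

20

Treat the 3 copies of K as a single block. The multiset to arrange is then {KKK, D, R, R, R}, 5 items in all.
That gives (5)!/(3!) = 20 arrangements.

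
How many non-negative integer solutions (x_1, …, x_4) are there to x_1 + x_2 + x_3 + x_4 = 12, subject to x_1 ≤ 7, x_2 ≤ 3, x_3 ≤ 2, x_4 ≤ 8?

77

Without the upper bounds there are C(15,3) = 455 ways to split 12 among 4 variables.
Subtract solutions that violate a single cap (substitute x_i' = x_i − (cap_i+1)): x_1 ≥ 8 gives C(7,3) = 35; x_2 ≥ 4 gives C(11,3) = 165; x_3 ≥ 3 gives C(12,3) = 220; x_4 ≥ 9 gives C(6,3) = 20. Together 440.
Add back pairs where two caps are both exceeded: 1 + 4 + 0 + 56 + 0 + 1 = 62.
By inclusion–exclusion the count is 455 − 440 + 62 = 77.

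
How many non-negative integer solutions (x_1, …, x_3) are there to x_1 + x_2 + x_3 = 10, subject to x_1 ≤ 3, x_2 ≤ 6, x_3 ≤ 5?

Ignoring the caps, the number of non-negative solutions to x_1+…+x_3 = 10 is C(12,2) = 66.
Subtract solutions that violate a single cap (substitute x_i' = x_i − (cap_i+1)): x_1 ≥ 4 gives C(8,2) = 28; x_2 ≥ 7 gives C(5,2) = 10; x_3 ≥ 6 gives C(6,2) = 15. Together 53.
Add back pairs where two caps are both exceeded: 0 + 1 + 0 = 1.
By inclusion–exclusion the count is 66 − 53 + 1 = 14.

14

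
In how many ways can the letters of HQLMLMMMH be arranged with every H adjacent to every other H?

840

Treat the 2 copies of H as a single block. The multiset to arrange is then {HH, L, L, M, M, M, M, Q}, 8 items in all.
That gives (8)!/(4!·2!) = 840 arrangements.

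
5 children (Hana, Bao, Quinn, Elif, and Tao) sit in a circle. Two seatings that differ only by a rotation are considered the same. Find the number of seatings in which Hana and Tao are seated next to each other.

Treat {Hana, Tao} as one unit (2 internal orders) and seat the resulting 4 units around the table: (3)! circular arrangements.
So 2 × (3)! = 2 × 6 = 12.

12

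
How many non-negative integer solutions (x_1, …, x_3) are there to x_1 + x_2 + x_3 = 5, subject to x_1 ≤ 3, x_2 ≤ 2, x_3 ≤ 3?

Ignoring the caps, the number of non-negative solutions to x_1+…+x_3 = 5 is C(7,2) = 21.
Subtract solutions that violate a single cap (substitute x_i' = x_i − (cap_i+1)): x_1 ≥ 4 gives C(3,2) = 3; x_2 ≥ 3 gives C(4,2) = 6; x_3 ≥ 4 gives C(3,2) = 3. Together 12.
No two caps can be exceeded simultaneously, so the pair terms are all 0.
By inclusion–exclusion the count is 21 − 12 + 0 = 9.

9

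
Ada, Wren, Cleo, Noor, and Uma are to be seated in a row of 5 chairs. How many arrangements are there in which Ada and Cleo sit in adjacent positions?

Place the 3 others and the Ada-Cleo pair as 4 objects in a line; the pair has 2 internal arrangements.
That gives 2 × 4! = 2 × 24 = 48.

48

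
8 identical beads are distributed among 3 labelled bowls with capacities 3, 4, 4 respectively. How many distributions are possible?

10

By stars and bars, unrestricted non-negative solutions to x_1+…+x_3 = 8 number C(8+2,2) = 45.
Subtract solutions that violate a single cap (substitute x_i' = x_i − (cap_i+1)): x_1 ≥ 4 gives C(6,2) = 15; x_2 ≥ 5 gives C(5,2) = 10; x_3 ≥ 5 gives C(5,2) = 10. Together 35.
No two caps can be exceeded simultaneously, so the pair terms are all 0.
By inclusion–exclusion the count is 45 − 35 + 0 = 10.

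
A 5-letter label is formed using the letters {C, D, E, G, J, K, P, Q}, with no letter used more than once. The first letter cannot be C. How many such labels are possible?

5880

The first letter has 8−1 = 7 choices (anything except C).
The remaining 4 letters are filled from the other 7 symbols without repetition: 7 × 6 × 5 × 4 = 840.
Total: 7 × 840 = 5880.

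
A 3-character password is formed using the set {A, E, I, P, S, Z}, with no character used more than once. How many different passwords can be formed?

This is a permutation of 3 out of 6: P(6,3) = 6!/3!.
6 × 5 × 4 = 120.

120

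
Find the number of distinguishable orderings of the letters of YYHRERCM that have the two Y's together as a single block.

Treat the 2 copies of Y as a single block. The multiset to arrange is then {YY, C, E, H, M, R, R}, 7 items in all.
That gives (7)!/(2!) = 2520 arrangements.

2520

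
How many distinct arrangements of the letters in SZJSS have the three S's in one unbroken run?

Treat the 3 copies of S as a single block. The multiset to arrange is then {SSS, J, Z}, 3 items in all.
All 3 items are distinct, so there are (3)! = 6 arrangements.

6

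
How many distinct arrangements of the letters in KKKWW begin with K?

With the first slot taken by K, it remains to arrange the other 4 letters (KKWW).
Those 4 letters have K appearing twice and W appearing twice, giving (4)!/(2!·2!) = 6.

6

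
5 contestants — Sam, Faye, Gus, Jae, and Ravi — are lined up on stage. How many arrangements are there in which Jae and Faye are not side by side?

72

Of the 5! = 120 arrangements, those with Jae and Faye adjacent number 2 × 4! = 48 (treat the pair as a block with 2 internal orders).
Complementary counting: 120 − 48 = 72.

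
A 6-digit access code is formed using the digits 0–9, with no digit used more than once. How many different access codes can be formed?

Choose and order 6 of the 10 symbols: the first digit has 10 options, the next 9, and so on down to 5.
10 × 9 × 8 × 7 × 6 × 5 = 151200.

151200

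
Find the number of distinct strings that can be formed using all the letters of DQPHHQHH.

Letter multiplicities in DQPHHQHH: D×1, H×4, P×1, Q×2.
The number of distinct arrangements is 8!/(4!·2!) = 40320/48 = 840.

840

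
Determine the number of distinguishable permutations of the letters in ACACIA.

Letter multiplicities in ACACIA: A×3, C×2, I×1.
So there are 6! / (3!·2!) = 60 distinguishable arrangements.

60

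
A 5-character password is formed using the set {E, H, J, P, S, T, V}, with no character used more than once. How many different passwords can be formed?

2520

Choose and order 5 of the 7 symbols: the first character has 7 options, the next 6, and so on down to 3.
7 × 6 × 5 × 4 × 3 = 2520.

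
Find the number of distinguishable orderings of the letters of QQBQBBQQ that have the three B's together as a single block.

Treat the 3 copies of B as a single block. The multiset to arrange is then {BBB, Q, Q, Q, Q, Q}, 6 items in all.
That gives (6)!/(5!) = 6 arrangements.

6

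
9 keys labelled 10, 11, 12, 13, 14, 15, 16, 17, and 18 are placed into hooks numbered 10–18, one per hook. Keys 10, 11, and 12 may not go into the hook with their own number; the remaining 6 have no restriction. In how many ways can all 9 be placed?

256320

Let Aᵢ (for i ∈ {10, 11, 12}) be the placements that put key i in its forbidden hook. Any j of these fix j positions, leaving (9−j)! ways to fill the rest, and there are C(3,j) ways to pick which j.
By inclusion–exclusion, the number of valid placements is Σ_{j=0}^{3} (−1)^j C(3,j)·(9−j)!.
Computing: 362880 − 120960 + 15120 − 720 = 256320.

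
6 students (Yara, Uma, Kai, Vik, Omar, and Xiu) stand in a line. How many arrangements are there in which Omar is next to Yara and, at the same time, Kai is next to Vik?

96

Treat {Omar,Yara} as one block (2 orders) and {Kai,Vik} as another (2 orders).
That leaves 4 units to arrange: 2 × 2 × 4! = 4 × 24 = 96.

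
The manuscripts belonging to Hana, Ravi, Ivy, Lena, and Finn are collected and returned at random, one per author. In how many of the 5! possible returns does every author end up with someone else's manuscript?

This is the derangement count D_5: permutations of 5 items with no fixed point.
By inclusion–exclusion this is Σ_{j=0}^{5} (−1)^j C(5,j)·(5−j)!.
Computing: 120 − 120 + 60 − 20 + 5 − 1 = 44.

44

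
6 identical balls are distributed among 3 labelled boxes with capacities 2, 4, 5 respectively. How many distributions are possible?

14

Ignoring the caps, the number of non-negative solutions to x_1+…+x_3 = 6 is C(8,2) = 28.
Subtract solutions that violate a single cap (substitute x_i' = x_i − (cap_i+1)): x_1 ≥ 3 gives C(5,2) = 10; x_2 ≥ 5 gives C(3,2) = 3; x_3 ≥ 6 gives C(2,2) = 1. Together 14.
No two caps can be exceeded simultaneously, so the pair terms are all 0.
By inclusion–exclusion the count is 28 − 14 + 0 = 14.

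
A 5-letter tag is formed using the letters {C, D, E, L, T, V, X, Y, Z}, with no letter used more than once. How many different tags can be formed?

15120

Choose and order 5 of the 9 symbols: the first letter has 9 options, the next 8, and so on down to 5.
9 × 8 × 7 × 6 × 5 = 15120.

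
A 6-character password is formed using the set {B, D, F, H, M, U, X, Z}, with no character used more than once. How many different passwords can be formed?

20160

Choose and order 6 of the 8 symbols: the first character has 8 options, the next 7, and so on down to 3.
That product is 8 × 7 × 6 × 5 × 4 × 3 = 20160.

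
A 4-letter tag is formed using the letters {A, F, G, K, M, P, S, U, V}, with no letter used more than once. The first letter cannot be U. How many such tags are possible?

The first letter has 9−1 = 8 choices (anything except U).
The remaining 3 letters are filled from the other 8 symbols without repetition: 8 × 7 × 6 = 336.
Total: 8 × 336 = 2688.

2688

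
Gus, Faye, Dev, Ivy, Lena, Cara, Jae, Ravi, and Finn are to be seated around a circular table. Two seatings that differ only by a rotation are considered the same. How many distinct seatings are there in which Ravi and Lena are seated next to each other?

10080

Treat {Ravi, Lena} as one unit (2 internal orders) and seat the resulting 8 units around the table: (7)! circular arrangements.
So 2 × (7)! = 2 × 5040 = 10080.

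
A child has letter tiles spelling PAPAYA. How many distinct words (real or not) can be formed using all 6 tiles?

60

The 6 letters of PAPAYA have repeats: A appearing 3 times and P appearing twice.
The number of distinct arrangements is 6!/(3!·2!) = 720/12 = 60.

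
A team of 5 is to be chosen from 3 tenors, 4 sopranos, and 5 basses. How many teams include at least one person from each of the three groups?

With no constraint there are C(12,5) = 792 possible selections.
Selections missing a whole group: no tenors → C(9,5) = 126; no sopranos → C(8,5) = 56; no basses → C(7,5) = 21.
Add back selections omitting two groups (i.e. drawn from a single group): C(3,5) + C(4,5) + C(5,5) = 1.
By inclusion–exclusion: 792 − 203 + 1 = 590.

590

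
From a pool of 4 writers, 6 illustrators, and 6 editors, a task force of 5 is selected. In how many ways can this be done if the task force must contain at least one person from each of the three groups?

3084

Total 5-person selections from all 16: C(16,5) = 4368.
Selections missing a whole group: no writers → C(12,5) = 792; no illustrators → C(10,5) = 252; no editors → C(10,5) = 252.
Add back selections omitting two groups (i.e. drawn from a single group): C(4,5) + C(6,5) + C(6,5) = 12.
By inclusion–exclusion: 4368 − 1296 + 12 = 3084.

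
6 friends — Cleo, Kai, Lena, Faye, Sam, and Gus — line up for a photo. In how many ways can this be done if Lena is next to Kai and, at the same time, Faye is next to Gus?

Treat {Lena,Kai} as one block (2 orders) and {Faye,Gus} as another (2 orders).
That leaves 4 units to arrange: 2 × 2 × 4! = 4 × 24 = 96.

96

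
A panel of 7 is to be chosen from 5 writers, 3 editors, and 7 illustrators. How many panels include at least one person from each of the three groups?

5516

Unrestricted: C(15,7) = 6435 ways to pick any 7 of the 15.
Selections missing a whole group: no writers → C(10,7) = 120; no editors → C(12,7) = 792; no illustrators → C(8,7) = 8.
Add back selections omitting two groups (i.e. drawn from a single group): C(5,7) + C(3,7) + C(7,7) = 1.
By inclusion–exclusion: 6435 − 920 + 1 = 5516.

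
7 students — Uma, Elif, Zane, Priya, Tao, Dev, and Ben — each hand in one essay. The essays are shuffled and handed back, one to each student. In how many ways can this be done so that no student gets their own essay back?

Count assignments avoiding every fixed point. For any j of the 7 students fixed to their own essay, the other 7−j can be arranged in (7−j)! ways.
By inclusion–exclusion this is Σ_{j=0}^{7} (−1)^j C(7,j)·(7−j)!.
Computing: 5040 − 5040 + 2520 − 840 + 210 − 42 + 7 − 1 = 1854.

1854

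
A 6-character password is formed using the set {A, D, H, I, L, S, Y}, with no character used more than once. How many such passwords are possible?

5040

This is a permutation of 6 out of 7: P(7,6) = 7!/1!.
That product is 7 × 6 × 5 × 4 × 3 × 2 = 5040.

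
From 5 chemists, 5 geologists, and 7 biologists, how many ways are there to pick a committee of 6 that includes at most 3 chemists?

Split by how many chemists are chosen (0 through 3).
Sum: C(5,0)·C(12,6) + C(5,1)·C(12,5) + C(5,2)·C(12,4) + C(5,3)·C(12,3) = 924 + 3960 + 4950 + 2200 = 12034.

12034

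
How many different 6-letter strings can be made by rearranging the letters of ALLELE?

ALLELE has 6 letters with E appearing twice and L appearing 3 times.
Dividing 6! = 720 by 3!·2! = 12 for the repeated letters gives 60.

60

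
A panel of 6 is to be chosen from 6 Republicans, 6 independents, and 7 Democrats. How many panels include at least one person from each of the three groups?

22785

With no constraint there are C(19,6) = 27132 possible selections.
Selections missing a whole group: no Republicans → C(13,6) = 1716; no independents → C(13,6) = 1716; no Democrats → C(12,6) = 924.
Add back selections omitting two groups (i.e. drawn from a single group): C(6,6) + C(6,6) + C(7,6) = 9.
By inclusion–exclusion: 27132 − 4356 + 9 = 22785.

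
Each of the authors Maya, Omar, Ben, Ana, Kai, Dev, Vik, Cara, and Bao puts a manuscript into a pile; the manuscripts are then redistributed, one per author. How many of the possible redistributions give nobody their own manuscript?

133496

Let Aᵢ be the assignments in which author i gets their own manuscript. We want the size of the complement of A₁∪…∪A_9.
By inclusion–exclusion this is Σ_{j=0}^{9} (−1)^j C(9,j)·(9−j)!.
Computing: 362880 − 362880 + 181440 − 60480 + 15120 − 3024 + 504 − 72 + 9 − 1 = 133496.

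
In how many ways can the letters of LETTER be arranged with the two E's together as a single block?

Treat the 2 copies of E as a single block. The multiset to arrange is then {EE, L, R, T, T}, 5 items in all.
That gives (5)!/(2!) = 60 arrangements.

60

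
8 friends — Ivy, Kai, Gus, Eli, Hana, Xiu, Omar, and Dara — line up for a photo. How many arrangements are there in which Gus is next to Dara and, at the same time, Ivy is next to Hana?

2880

Treat {Gus,Dara} as one block (2 orders) and {Ivy,Hana} as another (2 orders).
That leaves 6 units to arrange: 2 × 2 × 6! = 4 × 720 = 2880.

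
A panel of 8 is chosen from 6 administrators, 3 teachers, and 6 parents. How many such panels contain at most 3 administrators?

Split by how many administrators are chosen (0 through 3).
Sum: C(6,0)·C(9,8) + C(6,1)·C(9,7) + C(6,2)·C(9,6) + C(6,3)·C(9,5) = 9 + 216 + 1260 + 2520 = 4005.

4005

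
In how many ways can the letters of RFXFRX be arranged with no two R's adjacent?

There are 6!/(2!·2!·2!) = 90 arrangements of RFXFRX in total.
Arrangements with the R's together: treat RR as one letter, giving (5)!/(2!·2!) = 30.
Hence 90 − 30 = 60.

60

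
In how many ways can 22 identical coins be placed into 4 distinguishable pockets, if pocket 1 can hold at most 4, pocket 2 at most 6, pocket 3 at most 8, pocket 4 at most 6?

10

Without the upper bounds there are C(25,3) = 2300 ways to split 22 among 4 pockets.
Subtract solutions that violate a single cap (substitute x_i' = x_i − (cap_i+1)): x_1 ≥ 5 gives C(20,3) = 1140; x_2 ≥ 7 gives C(18,3) = 816; x_3 ≥ 9 gives C(16,3) = 560; x_4 ≥ 7 gives C(18,3) = 816. Together 3332.
Add back pairs where two caps are both exceeded: 286 + 165 + 286 + 84 + 165 + 84 = 1070.
Subtract triples: 4 + 20 + 4 + 0 = 28.
By inclusion–exclusion the count is 2300 − 3332 + 1070 − 28 = 10.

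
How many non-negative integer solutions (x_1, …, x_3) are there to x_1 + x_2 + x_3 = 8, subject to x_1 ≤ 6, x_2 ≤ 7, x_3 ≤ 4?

Without the upper bounds there are C(10,2) = 45 ways to split 8 among 3 variables.
Subtract solutions that violate a single cap (substitute x_i' = x_i − (cap_i+1)): x_1 ≥ 7 gives C(3,2) = 3; x_2 ≥ 8 gives C(2,2) = 1; x_3 ≥ 5 gives C(5,2) = 10. Together 14.
No two caps can be exceeded simultaneously, so the pair terms are all 0.
By inclusion–exclusion the count is 45 − 14 + 0 = 31.

31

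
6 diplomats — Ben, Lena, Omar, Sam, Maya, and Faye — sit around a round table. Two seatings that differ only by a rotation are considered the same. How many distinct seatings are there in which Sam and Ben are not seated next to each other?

72

All circular seatings of 6 people number (5)! = 120.
Seatings with Sam beside Ben: treat them as a block with 2 internal orders, giving 2 × (4)! = 48.
Subtracting, 120 − 48 = 72.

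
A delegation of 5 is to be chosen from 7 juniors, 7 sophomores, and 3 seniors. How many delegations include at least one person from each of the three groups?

With no constraint there are C(17,5) = 6188 possible selections.
Selections missing a whole group: no juniors → C(10,5) = 252; no sophomores → C(10,5) = 252; no seniors → C(14,5) = 2002.
Add back selections omitting two groups (i.e. drawn from a single group): C(7,5) + C(7,5) + C(3,5) = 42.
By inclusion–exclusion: 6188 − 2506 + 42 = 3724.

3724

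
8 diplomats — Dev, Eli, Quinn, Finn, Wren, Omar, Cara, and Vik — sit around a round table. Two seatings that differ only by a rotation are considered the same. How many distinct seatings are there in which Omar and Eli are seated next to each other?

1440

Glue Omar and Eli into a block (2 internal orders). Seating 7 units around a circle gives (6)! arrangements.
So 2 × (6)! = 2 × 720 = 1440.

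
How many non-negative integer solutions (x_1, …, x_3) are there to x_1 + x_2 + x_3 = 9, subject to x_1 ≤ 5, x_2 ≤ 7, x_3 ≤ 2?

15

Without the upper bounds there are C(11,2) = 55 ways to split 9 among 3 variables.
Subtract solutions that violate a single cap (substitute x_i' = x_i − (cap_i+1)): x_1 ≥ 6 gives C(5,2) = 10; x_2 ≥ 8 gives C(3,2) = 3; x_3 ≥ 3 gives C(8,2) = 28. Together 41.
Add back pairs where two caps are both exceeded: 0 + 1 + 0 = 1.
By inclusion–exclusion the count is 55 − 41 + 1 = 15.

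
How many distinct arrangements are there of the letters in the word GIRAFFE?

2520

GIRAFFE has 7 letters with F appearing twice.
The number of distinct arrangements is 7!/(2!) = 5040/2 = 2520.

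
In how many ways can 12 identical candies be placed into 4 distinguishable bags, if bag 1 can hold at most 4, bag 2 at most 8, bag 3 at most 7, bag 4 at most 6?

By stars and bars, unrestricted non-negative solutions to x_1+…+x_4 = 12 number C(12+3,3) = 455.
Subtract solutions that violate a single cap (substitute x_i' = x_i − (cap_i+1)): x_1 ≥ 5 gives C(10,3) = 120; x_2 ≥ 9 gives C(6,3) = 20; x_3 ≥ 8 gives C(7,3) = 35; x_4 ≥ 7 gives C(8,3) = 56. Together 231.
Add back pairs where two caps are both exceeded: 0 + 0 + 1 + 0 + 0 + 0 = 1.
By inclusion–exclusion the count is 455 − 231 + 1 = 225.

225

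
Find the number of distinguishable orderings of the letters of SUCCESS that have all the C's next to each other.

120

Treat the 2 copies of C as a single block. The multiset to arrange is then {CC, E, S, S, S, U}, 6 items in all.
That gives (6)!/(3!) = 120 arrangements.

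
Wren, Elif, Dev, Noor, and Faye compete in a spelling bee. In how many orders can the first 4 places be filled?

This is an ordered selection of 4 from 5: P(5,4).
That gives 5 × 4 × 3 × 2 = 120.

120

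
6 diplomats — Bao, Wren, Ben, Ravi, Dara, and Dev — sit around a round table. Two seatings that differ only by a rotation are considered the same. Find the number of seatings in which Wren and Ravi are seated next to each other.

48

Treat {Wren, Ravi} as one unit (2 internal orders) and seat the resulting 5 units around the table: (4)! circular arrangements.
So 2 × (4)! = 2 × 24 = 48.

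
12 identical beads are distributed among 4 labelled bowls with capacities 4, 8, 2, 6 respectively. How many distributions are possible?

86

Without the upper bounds there are C(15,3) = 455 ways to split 12 among 4 bowls.
Subtract solutions that violate a single cap (substitute x_i' = x_i − (cap_i+1)): x_1 ≥ 5 gives C(10,3) = 120; x_2 ≥ 9 gives C(6,3) = 20; x_3 ≥ 3 gives C(12,3) = 220; x_4 ≥ 7 gives C(8,3) = 56. Together 416.
Add back pairs where two caps are both exceeded: 0 + 35 + 1 + 1 + 0 + 10 = 47.
By inclusion–exclusion the count is 455 − 416 + 47 = 86.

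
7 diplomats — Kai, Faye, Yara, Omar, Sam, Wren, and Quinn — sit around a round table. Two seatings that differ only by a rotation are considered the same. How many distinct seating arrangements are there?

Fix one person's seat to break rotational symmetry; the remaining 6 people can be arranged in (6)! = 720 ways.

720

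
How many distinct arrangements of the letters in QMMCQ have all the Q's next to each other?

Treat the 2 copies of Q as a single block. The multiset to arrange is then {QQ, C, M, M}, 4 items in all.
That gives (4)!/(2!) = 12 arrangements.

12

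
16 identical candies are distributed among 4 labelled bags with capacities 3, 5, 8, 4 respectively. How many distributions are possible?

34

Without the upper bounds there are C(19,3) = 969 ways to split 16 among 4 bags.
Subtract solutions that violate a single cap (substitute x_i' = x_i − (cap_i+1)): x_1 ≥ 4 gives C(15,3) = 455; x_2 ≥ 6 gives C(13,3) = 286; x_3 ≥ 9 gives C(10,3) = 120; x_4 ≥ 5 gives C(14,3) = 364. Together 1225.
Add back pairs where two caps are both exceeded: 84 + 20 + 120 + 4 + 56 + 10 = 294.
Subtract triples: 0 + 4 + 0 + 0 = 4.
By inclusion–exclusion the count is 969 − 1225 + 294 − 4 = 34.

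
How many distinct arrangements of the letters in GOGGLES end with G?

Fix G in the last position and arrange the remaining 6 letters.
Those 6 letters have G appearing twice, giving (6)!/(2!) = 360.

360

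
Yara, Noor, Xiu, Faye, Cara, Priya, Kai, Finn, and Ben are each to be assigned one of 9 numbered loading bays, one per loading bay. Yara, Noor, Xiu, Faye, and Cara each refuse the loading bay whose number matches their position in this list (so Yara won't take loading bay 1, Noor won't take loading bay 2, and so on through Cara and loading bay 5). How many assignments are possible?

Let Aᵢ (for 1 ≤ i ≤ 5) be the placements that put person i in their forbidden loading bay. Any j of these fix j positions, leaving (9−j)! ways to fill the rest, and there are C(5,j) ways to pick which j.
By inclusion–exclusion, the number of valid placements is Σ_{j=0}^{5} (−1)^j C(5,j)·(9−j)!.
Computing: 362880 − 201600 + 50400 − 7200 + 600 − 24 = 205056.

205056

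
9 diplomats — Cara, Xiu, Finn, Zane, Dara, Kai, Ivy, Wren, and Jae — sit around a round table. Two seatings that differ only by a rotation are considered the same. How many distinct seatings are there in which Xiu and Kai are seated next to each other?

Glue Xiu and Kai into a block (2 internal orders). Seating 8 units around a circle gives (7)! arrangements.
So 2 × (7)! = 2 × 5040 = 10080.

10080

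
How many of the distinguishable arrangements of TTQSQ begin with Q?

12

Fix Q in the first position and arrange the remaining 4 letters.
Those 4 letters have T appearing twice, giving (4)!/(2!) = 12.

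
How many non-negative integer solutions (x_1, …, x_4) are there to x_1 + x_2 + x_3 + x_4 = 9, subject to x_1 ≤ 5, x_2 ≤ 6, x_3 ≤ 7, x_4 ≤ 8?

Ignoring the caps, the number of non-negative solutions to x_1+…+x_4 = 9 is C(12,3) = 220.
Subtract solutions that violate a single cap (substitute x_i' = x_i − (cap_i+1)): x_1 ≥ 6 gives C(6,3) = 20; x_2 ≥ 7 gives C(5,3) = 10; x_3 ≥ 8 gives C(4,3) = 4; x_4 ≥ 9 gives C(3,3) = 1. Together 35.
No two caps can be exceeded simultaneously, so the pair terms are all 0.
By inclusion–exclusion the count is 220 − 35 + 0 = 185.

185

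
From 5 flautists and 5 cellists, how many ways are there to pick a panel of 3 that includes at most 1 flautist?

Split by how many flautists are chosen (0 through 1).
Sum: C(5,0)·C(5,3) + C(5,1)·C(5,2) = 10 + 50 = 60.

60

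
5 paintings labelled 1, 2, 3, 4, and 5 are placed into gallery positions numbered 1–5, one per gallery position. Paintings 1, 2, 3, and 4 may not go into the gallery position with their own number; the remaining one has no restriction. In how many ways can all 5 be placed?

53

Let Aᵢ (for 1 ≤ i ≤ 4) be the placements that put painting i in its forbidden gallery position. Any j of these fix j positions, leaving (5−j)! ways to fill the rest, and there are C(4,j) ways to pick which j.
By inclusion–exclusion, the number of valid placements is Σ_{j=0}^{4} (−1)^j C(4,j)·(5−j)!.
Computing: 120 − 96 + 36 − 8 + 1 = 53.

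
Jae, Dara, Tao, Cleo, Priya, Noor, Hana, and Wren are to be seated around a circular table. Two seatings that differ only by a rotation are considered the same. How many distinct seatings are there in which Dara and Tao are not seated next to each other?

Without the restriction there are (7)! = 5040 seatings.
Seatings with Dara beside Tao: treat them as a block with 2 internal orders, giving 2 × (6)! = 1440.
Subtracting, 5040 − 1440 = 3600.

3600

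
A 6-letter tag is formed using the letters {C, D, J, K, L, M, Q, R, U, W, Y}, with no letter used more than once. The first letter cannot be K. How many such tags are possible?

The first letter has 11−1 = 10 choices (anything except K).
The remaining 5 letters are filled from the other 10 symbols without repetition: 10 × 9 × 8 × 7 × 6 = 30240.
Total: 10 × 30240 = 302400.

302400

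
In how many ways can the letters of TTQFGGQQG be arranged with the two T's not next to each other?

3920

There are 9!/(3!·3!·2!) = 5040 arrangements of TTQFGGQQG in total.
If the two T's are adjacent, glue them into one block, leaving 8 items to arrange: (8)!/(3!·3!) = 1120 ways.
Subtracting, 5040 − 1120 = 3920 arrangements keep the T's apart.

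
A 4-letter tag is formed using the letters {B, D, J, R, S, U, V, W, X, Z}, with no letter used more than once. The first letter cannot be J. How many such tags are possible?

4536

The first letter has 10−1 = 9 choices (anything except J).
The remaining 3 letters are filled from the other 9 symbols without repetition: 9 × 8 × 7 = 504.
Total: 9 × 504 = 4536.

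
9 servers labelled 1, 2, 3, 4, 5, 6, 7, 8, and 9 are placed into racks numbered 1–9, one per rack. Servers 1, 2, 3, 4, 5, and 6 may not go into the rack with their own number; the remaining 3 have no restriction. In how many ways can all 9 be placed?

Let Aᵢ (for 1 ≤ i ≤ 6) be the placements that put server i in its forbidden rack. Any j of these fix j positions, leaving (9−j)! ways to fill the rest, and there are C(6,j) ways to pick which j.
By inclusion–exclusion, the number of valid placements is Σ_{j=0}^{6} (−1)^j C(6,j)·(9−j)!.
Computing: 362880 − 241920 + 75600 − 14400 + 1800 − 144 + 6 = 183822.

183822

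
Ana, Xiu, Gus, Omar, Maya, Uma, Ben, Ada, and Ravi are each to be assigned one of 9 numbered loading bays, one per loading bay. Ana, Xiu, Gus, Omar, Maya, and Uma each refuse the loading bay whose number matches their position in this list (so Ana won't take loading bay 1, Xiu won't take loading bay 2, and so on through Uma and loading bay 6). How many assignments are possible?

Let Aᵢ (for 1 ≤ i ≤ 6) be the placements that put person i in their forbidden loading bay. Any j of these fix j positions, leaving (9−j)! ways to fill the rest, and there are C(6,j) ways to pick which j.
By inclusion–exclusion, the number of valid placements is Σ_{j=0}^{6} (−1)^j C(6,j)·(9−j)!.
Computing: 362880 − 241920 + 75600 − 14400 + 1800 − 144 + 6 = 183822.

183822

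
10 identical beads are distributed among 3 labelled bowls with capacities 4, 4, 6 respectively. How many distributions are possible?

Without the upper bounds there are C(12,2) = 66 ways to split 10 among 3 bowls.
Subtract solutions that violate a single cap (substitute x_i' = x_i − (cap_i+1)): x_1 ≥ 5 gives C(7,2) = 21; x_2 ≥ 5 gives C(7,2) = 21; x_3 ≥ 7 gives C(5,2) = 10. Together 52.
Add back pairs where two caps are both exceeded: 1 + 0 + 0 = 1.
By inclusion–exclusion the count is 66 − 52 + 1 = 15.

15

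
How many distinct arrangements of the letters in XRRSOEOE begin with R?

Fix R in the first position and arrange the remaining 7 letters.
Those 7 letters have E appearing twice and O appearing twice, giving (7)!/(2!·2!) = 1260.

1260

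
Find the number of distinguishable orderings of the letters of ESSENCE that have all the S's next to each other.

Treat the 2 copies of S as a single block. The multiset to arrange is then {SS, C, E, E, E, N}, 6 items in all.
That gives (6)!/(3!) = 120 arrangements.

120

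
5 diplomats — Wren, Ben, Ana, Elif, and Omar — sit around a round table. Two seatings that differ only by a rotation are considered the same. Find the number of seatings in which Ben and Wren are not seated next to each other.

All circular seatings of 5 people number (4)! = 24.
Those with Ben next to Wren: fuse the pair into one unit and seat 4 units around a circle — 2·(3)! = 12.
Subtracting, 24 − 12 = 12.

12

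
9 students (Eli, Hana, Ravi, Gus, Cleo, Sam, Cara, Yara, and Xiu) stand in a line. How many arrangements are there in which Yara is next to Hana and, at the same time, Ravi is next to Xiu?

Treat {Yara,Hana} as one block (2 orders) and {Ravi,Xiu} as another (2 orders).
That leaves 7 units to arrange: 2 × 2 × 7! = 4 × 5040 = 20160.

20160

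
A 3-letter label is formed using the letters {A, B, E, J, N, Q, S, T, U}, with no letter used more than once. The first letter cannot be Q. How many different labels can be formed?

The first letter has 9−1 = 8 choices (anything except Q).
The remaining 2 letters are filled from the other 8 symbols without repetition: 8 × 7 = 56.
Total: 8 × 56 = 448.

448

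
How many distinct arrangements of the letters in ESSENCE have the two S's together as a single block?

120

Treat the 2 copies of S as a single block. The multiset to arrange is then {SS, C, E, E, E, N}, 6 items in all.
That gives (6)!/(3!) = 120 arrangements.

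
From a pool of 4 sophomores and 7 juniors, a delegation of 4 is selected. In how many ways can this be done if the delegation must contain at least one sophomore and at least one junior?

294

Unrestricted: C(11,4) = 330 ways to pick any 4 of the 11.
Selections missing a whole group: no sophomores → C(7,4) = 35; no juniors → C(4,4) = 1.
Both groups omitted at once is impossible, so 330 − 36 = 294.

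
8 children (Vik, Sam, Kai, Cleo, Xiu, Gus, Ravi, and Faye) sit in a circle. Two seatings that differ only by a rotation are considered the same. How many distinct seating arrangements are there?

5040

Around a circle, 8 distinct people have 8!/8 = (7)! = 5040 rotationally distinct seatings.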